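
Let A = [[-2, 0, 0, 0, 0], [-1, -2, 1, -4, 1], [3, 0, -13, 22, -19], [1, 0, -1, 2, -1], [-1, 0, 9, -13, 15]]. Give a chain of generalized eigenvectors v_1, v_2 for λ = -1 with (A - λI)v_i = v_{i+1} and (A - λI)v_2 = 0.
We seek v_1 ∈ ker((A + I)^2) \ ker(A + I), then set v_{i+1} = (A + I) v_i.

One such chain is v_1 = [[0, -1, 3, 1, -1]]^T, v_2 = [[0, -1, 5, 1, -2]]^T. Check: (A + I) v_2 = [[0, 0, 0, 0, 0]]^T = 0.

v_1 = [[0, -1, 3, 1, -1]]^T, v_2 = [[0, -1, 5, 1, -2]]^T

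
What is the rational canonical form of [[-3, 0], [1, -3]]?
R = [[0, -9], [1, -6]]

The invariant factors of A (the non-unit diagonal entries of the Smith normal form of xI - A over ℚ[x]) are (x + 3)^2, each dividing the next. The characteristic polynomial is their product, (x + 3)^2.

The rational canonical form is the block-diagonal matrix of companion matrices C(f_i):
R = [[0, -9], [1, -6]].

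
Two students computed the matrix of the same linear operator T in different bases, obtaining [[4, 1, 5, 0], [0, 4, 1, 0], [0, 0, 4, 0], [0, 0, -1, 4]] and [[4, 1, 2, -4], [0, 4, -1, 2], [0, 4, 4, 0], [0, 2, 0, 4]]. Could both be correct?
Yes.

Two matrices over a field are similar if and only if they have the same invariant factors.

Both A and B have characteristic polynomial (x - 4)^4 and minimal polynomial (x - 4)^3. Computing further, both have invariant factors x - 4, (x - 4)^3. Hence A and B are similar.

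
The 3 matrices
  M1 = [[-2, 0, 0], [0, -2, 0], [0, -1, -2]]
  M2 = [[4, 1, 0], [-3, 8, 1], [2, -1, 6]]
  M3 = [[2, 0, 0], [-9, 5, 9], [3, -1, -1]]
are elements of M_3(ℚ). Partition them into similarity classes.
3 classes: {M1}, {M2}, {M3}

Characteristic polynomials: χ_{M1} = (x + 2)^3, χ_{M2} = (x - 6)^3, χ_{M3} = (x - 2)^3.

{M1}: invariant factors x + 2, (x + 2)^2.

{M2}: invariant factors (x - 6)^3.

{M3}: invariant factors x - 2, (x - 2)^2.

Matrices are similar if and only if their invariant-factor lists agree; the partition into similarity classes is {M1}, {M2}, {M3}.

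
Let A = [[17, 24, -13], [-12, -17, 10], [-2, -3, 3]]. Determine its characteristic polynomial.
χ_A(x) = (x - 1)^3

xI - A = [[x - 17, -24, 13], [12, x + 17, -10], [2, 3, x - 3]].

Expanding det(xI - A) along the first row:
det(xI - A) = + (x - 17)·det([[x + 17, -10], [3, x - 3]]) - (-24)·det([[12, -10], [2, x - 3]]) + (13)·det([[12, x + 17], [2, 3]]).

Evaluating gives χ_A(x) = x^3 - 3x^2 + 3x - 1 = (x - 1)^3.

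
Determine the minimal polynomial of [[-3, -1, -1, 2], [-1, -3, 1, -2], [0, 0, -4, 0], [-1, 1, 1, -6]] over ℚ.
m_A(x) = (x + 4)^2

The characteristic polynomial factors as (x + 4)^4. The minimal polynomial is ∏(x - λ)^{k_λ} where k_λ is the size of the largest Jordan block at λ.

For λ = -4: rank(A + 4I) = 1, and the largest Jordan block has size 2 (the smallest k with rank((A + 4I)^k) = rank((A + 4I)^(k+1))).

So m_A(x) = (x + 4)^2.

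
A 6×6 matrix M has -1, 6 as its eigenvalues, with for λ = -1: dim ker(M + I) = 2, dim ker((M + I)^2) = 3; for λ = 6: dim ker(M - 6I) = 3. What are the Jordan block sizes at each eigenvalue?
λ = -1: successive nullity increments [2, 1] count blocks of size ≥ k; block sizes are [2, 1].
λ = 6: successive nullity increments [3] count blocks of size ≥ k; block sizes are [1, 1, 1].

Jordan blocks: (-1, 2), (-1, 1), (6, 1), (6, 1), (6, 1)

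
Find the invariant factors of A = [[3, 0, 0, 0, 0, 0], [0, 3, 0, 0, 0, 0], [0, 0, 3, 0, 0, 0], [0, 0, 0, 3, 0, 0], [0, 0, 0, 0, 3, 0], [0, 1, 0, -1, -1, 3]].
x - 3, x - 3, x - 3, x - 3, (x - 3)^2

The Jordan structure of A has elementary divisors (x - 3)^2, (x - 3), (x - 3), (x - 3), (x - 3). Arranging the block sizes at each eigenvalue in decreasing order and taking row products gives the invariant factors.

Invariant factors (smallest first, each dividing the next): x - 3, x - 3, x - 3, x - 3, (x - 3)^2.

Check: the last factor (x - 3)^2 is the minimal polynomial, and the product (x - 3)^6 is the characteristic polynomial.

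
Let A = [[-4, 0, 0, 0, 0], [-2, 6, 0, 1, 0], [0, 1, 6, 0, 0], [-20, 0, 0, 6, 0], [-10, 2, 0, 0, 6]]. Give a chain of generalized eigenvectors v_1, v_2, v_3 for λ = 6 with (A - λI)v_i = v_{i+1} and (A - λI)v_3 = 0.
v_1 = [[0, 0, 0, 1, 0]]^T, v_2 = [[0, 1, 0, 0, 0]]^T, v_3 = [[0, 0, 1, 0, 2]]^T

We seek v_1 ∈ ker((A - 6I)^3) \ ker((A - 6I)^2), then set v_{i+1} = (A - 6I) v_i.

One such chain is v_1 = [[0, 0, 0, 1, 0]]^T, v_2 = [[0, 1, 0, 0, 0]]^T, v_3 = [[0, 0, 1, 0, 2]]^T. Check: (A - 6I) v_3 = [[0, 0, 0, 0, 0]]^T = 0.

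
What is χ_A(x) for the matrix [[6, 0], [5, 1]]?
χ_A(x) = (x - 6)(x - 1)

xI - A = [[x - 6, 0], [-5, x - 1]].

Expanding det(xI - A) along the first row:
det(xI - A) = + (x - 6)·det([[x - 1]]) - (0)·det([[-5]]).

Evaluating gives χ_A(x) = x^2 - 7x + 6 = (x - 6)(x - 1).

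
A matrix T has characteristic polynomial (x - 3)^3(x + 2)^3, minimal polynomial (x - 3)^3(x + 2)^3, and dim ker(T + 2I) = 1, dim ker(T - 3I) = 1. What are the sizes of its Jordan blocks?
Jordan blocks: (-2, 3), (3, 3)

λ = -2: algebraic multiplicity 3 (exponent in χ_T), largest block size 3 (exponent in m_T), 1 block (geometric multiplicity). This forces block sizes [3].
λ = 3: algebraic multiplicity 3 (exponent in χ_T), largest block size 3 (exponent in m_T), 1 block (geometric multiplicity). This forces block sizes [3].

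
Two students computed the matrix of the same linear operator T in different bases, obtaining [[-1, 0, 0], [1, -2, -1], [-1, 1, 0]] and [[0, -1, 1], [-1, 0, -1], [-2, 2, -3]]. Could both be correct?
Two matrices over a field are similar if and only if they have the same invariant factors.

Both A and B have characteristic polynomial (x + 1)^3 and minimal polynomial (x + 1)^2. Computing further, both have invariant factors x + 1, (x + 1)^2. Hence A and B are similar.

Yes.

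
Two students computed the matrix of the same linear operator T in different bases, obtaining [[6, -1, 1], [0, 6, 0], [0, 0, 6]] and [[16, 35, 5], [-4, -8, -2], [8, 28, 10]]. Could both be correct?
Two matrices over a field are similar if and only if they have the same invariant factors.

Both A and B have characteristic polynomial (x - 6)^3 and minimal polynomial (x - 6)^2. Computing further, both have invariant factors x - 6, (x - 6)^2. Hence A and B are similar.

Yes.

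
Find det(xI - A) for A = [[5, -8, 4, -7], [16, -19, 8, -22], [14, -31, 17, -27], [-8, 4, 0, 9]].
xI - A = [[x - 5, 8, -4, 7], [-16, x + 19, -8, 22], [-14, 31, x - 17, 27], [8, -4, 0, x - 9]].

Expanding det(xI - A) along the first row:
det(xI - A) = + (x - 5)·det([[x + 19, -8, 22], [31, x - 17, 27], [-4, 0, x - 9]]) - (8)·det([[-16, -8, 22], [-14, x - 17, 27], [8, 0, x - 9]]) + (-4)·det([[-16, x + 19, 22], [-14, 31, 27], [8, -4, x - 9]]) - (7)·det([[-16, x + 19, -8], [-14, 31, x - 17], [8, -4, 0]]).

Evaluating gives χ_A(x) = x^4 - 12x^3 + 46x^2 - 60x + 25 = (x - 5)^2(x - 1)^2.

χ_A(x) = (x - 5)^2(x - 1)^2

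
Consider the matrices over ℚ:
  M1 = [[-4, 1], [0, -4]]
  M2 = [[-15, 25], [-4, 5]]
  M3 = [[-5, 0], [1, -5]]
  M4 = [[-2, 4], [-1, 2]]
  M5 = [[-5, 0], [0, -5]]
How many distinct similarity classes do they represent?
Characteristic polynomials: χ_{M1} = (x + 4)^2, χ_{M2} = (x + 5)^2, χ_{M3} = (x + 5)^2, χ_{M4} = x^2, χ_{M5} = (x + 5)^2.

{M1}: invariant factors (x + 4)^2.

{M2, M3}: invariant factors (x + 5)^2.

{M4}: invariant factors x^2.

{M5}: invariant factors x + 5, x + 5.

Matrices are similar if and only if their invariant-factor lists agree; the partition into similarity classes is {M1}, {M2, M3}, {M4}, {M5}.

4 classes: {M1}, {M2, M3}, {M4}, {M5}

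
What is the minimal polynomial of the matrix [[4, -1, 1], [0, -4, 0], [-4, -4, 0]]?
The characteristic polynomial factors as (x - 2)^2(x + 4). The minimal polynomial is ∏(x - λ)^{k_λ} where k_λ is the size of the largest Jordan block at λ.

For λ = -4: rank(A + 4I) = 2, and the largest Jordan block has size 1 (the smallest k with rank((A + 4I)^k) = rank((A + 4I)^(k+1))).
For λ = 2: rank(A - 2I) = 2, and the largest Jordan block has size 2 (the smallest k with rank((A - 2I)^k) = rank((A - 2I)^(k+1))).

So m_A(x) = (x - 2)^2(x + 4).

m_A(x) = (x - 2)^2(x + 4)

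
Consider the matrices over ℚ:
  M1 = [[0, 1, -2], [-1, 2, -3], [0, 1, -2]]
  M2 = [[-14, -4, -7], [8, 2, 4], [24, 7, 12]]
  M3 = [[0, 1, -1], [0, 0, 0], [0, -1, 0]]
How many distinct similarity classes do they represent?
Characteristic polynomials: χ_{M1} = x^3, χ_{M2} = x^3, χ_{M3} = x^3.

{M1, M2, M3}: invariant factors x^3.

Matrices are similar if and only if their invariant-factor lists agree; the partition into similarity classes is {M1, M2, M3}.

1 class: {M1, M2, M3}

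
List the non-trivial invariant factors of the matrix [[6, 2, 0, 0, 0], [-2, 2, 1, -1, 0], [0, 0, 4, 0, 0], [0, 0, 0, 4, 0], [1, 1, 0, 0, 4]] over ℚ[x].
The Jordan structure of A has elementary divisors (x - 4)^3, (x - 4), (x - 4). Arranging the block sizes at each eigenvalue in decreasing order and taking row products gives the invariant factors.

Invariant factors (smallest first, each dividing the next): x - 4, x - 4, (x - 4)^3.

Check: the last factor (x - 4)^3 is the minimal polynomial, and the product (x - 4)^5 is the characteristic polynomial.

x - 4, x - 4, (x - 4)^3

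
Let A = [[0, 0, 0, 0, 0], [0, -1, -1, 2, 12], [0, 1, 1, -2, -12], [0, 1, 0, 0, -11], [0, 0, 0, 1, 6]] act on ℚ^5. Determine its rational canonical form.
The invariant factors of A (the non-unit diagonal entries of the Smith normal form of xI - A over ℚ[x]) are x, x^2(x - 3)^2, each dividing the next. The characteristic polynomial is their product, x^3(x - 3)^2.

The rational canonical form is the block-diagonal matrix of companion matrices C(f_i):
R = [[0, 0, 0, 0, 0], [0, 0, 0, 0, 0], [0, 1, 0, 0, 0], [0, 0, 1, 0, -9], [0, 0, 0, 1, 6]].

R = [[0, 0, 0, 0, 0], [0, 0, 0, 0, 0], [0, 1, 0, 0, 0], [0, 0, 1, 0, -9], [0, 0, 0, 1, 6]]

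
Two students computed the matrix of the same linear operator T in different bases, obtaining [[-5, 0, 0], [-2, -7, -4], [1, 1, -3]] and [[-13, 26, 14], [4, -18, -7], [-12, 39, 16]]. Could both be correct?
Two matrices over a field are similar if and only if they have the same invariant factors.

Both A and B have characteristic polynomial (x + 5)^3 and minimal polynomial (x + 5)^2. Computing further, both have invariant factors x + 5, (x + 5)^2. Hence A and B are similar.

Yes.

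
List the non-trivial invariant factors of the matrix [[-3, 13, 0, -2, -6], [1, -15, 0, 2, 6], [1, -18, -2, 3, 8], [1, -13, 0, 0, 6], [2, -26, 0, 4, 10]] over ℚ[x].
The Jordan structure of A has elementary divisors (x + 2)^2, (x + 2)^2, (x + 2). Arranging the block sizes at each eigenvalue in decreasing order and taking row products gives the invariant factors.

Invariant factors (smallest first, each dividing the next): x + 2, (x + 2)^2, (x + 2)^2.

Check: the last factor (x + 2)^2 is the minimal polynomial, and the product (x + 2)^5 is the characteristic polynomial.

x + 2, (x + 2)^2, (x + 2)^2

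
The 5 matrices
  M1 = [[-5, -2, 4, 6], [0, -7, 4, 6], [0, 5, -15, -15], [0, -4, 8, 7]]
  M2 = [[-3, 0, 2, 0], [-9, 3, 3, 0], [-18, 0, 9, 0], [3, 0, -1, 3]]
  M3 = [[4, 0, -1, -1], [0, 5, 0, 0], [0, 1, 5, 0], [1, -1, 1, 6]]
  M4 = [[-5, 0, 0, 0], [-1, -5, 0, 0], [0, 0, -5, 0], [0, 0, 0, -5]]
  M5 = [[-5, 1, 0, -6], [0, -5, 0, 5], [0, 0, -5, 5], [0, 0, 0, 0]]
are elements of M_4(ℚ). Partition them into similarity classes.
Characteristic polynomials: χ_{M1} = (x + 5)^4, χ_{M2} = (x - 3)^4, χ_{M3} = (x - 5)^4, χ_{M4} = (x + 5)^4, χ_{M5} = x(x + 5)^3.

{M1, M4}: invariant factors x + 5, x + 5, (x + 5)^2.

{M2}: invariant factors x - 3, x - 3, (x - 3)^2.

{M3}: invariant factors (x - 5)^2, (x - 5)^2.

{M5}: invariant factors x + 5, x(x + 5)^2.

Matrices are similar if and only if their invariant-factor lists agree; the partition into similarity classes is {M1, M4}, {M2}, {M3}, {M5}.

4 classes: {M1, M4}, {M2}, {M3}, {M5}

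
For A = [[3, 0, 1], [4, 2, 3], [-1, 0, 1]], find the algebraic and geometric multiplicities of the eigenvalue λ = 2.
The characteristic polynomial is (x - 2)^3, so the factor x - 2 appears with exponent 3: the algebraic multiplicity is 3.

rank(A - 2I) = 2, so the eigenspace has dimension 3 - 2 = 1: the geometric multiplicity is 1.

Since 1 < 3, A is not diagonalizable.

algebraic multiplicity 3, geometric multiplicity 1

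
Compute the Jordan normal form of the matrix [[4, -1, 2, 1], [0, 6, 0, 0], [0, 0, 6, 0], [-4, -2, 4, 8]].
J = [[6, 1, 0, 0], [0, 6, 0, 0], [0, 0, 6, 0], [0, 0, 0, 6]]

The characteristic polynomial is det(xI - A) = (x - 6)^4, so the eigenvalues are 6 (algebraic multiplicity 4).

For λ = 6: rank(A - 6I) = 1, rank((A - 6I)^2) = 0. The eigenspace has dimension 4 - 1 = 3, so there are 3 Jordan blocks; the rank sequence gives block sizes [2, 1, 1].

Assembling the blocks gives the Jordan form J above.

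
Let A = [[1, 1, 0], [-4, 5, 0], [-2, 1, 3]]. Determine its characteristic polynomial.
χ_A(x) = (x - 3)^3

xI - A = [[x - 1, -1, 0], [4, x - 5, 0], [2, -1, x - 3]].

Expanding det(xI - A) along the first row:
det(xI - A) = + (x - 1)·det([[x - 5, 0], [-1, x - 3]]) - (-1)·det([[4, 0], [2, x - 3]]) + (0)·det([[4, x - 5], [2, -1]]).

Evaluating gives χ_A(x) = x^3 - 9x^2 + 27x - 27 = (x - 3)^3.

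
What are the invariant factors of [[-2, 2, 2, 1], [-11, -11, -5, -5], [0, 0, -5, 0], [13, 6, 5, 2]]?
The Jordan structure of A has elementary divisors (x + 5)^3, (x + 1). Arranging the block sizes at each eigenvalue in decreasing order and taking row products gives the invariant factors.

Invariant factors (smallest first, each dividing the next): (x + 1)(x + 5)^3.

Check: the last factor (x + 1)(x + 5)^3 is the minimal polynomial, and the product (x + 1)(x + 5)^3 is the characteristic polynomial.

(x + 1)(x + 5)^3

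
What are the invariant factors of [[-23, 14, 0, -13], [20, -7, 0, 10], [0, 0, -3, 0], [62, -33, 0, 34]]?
(x - 3)^2(x + 2)(x + 3)

The Jordan structure of A has elementary divisors (x + 3), (x + 2), (x - 3)^2. Arranging the block sizes at each eigenvalue in decreasing order and taking row products gives the invariant factors.

Invariant factors (smallest first, each dividing the next): (x - 3)^2(x + 2)(x + 3).

Check: the last factor (x - 3)^2(x + 2)(x + 3) is the minimal polynomial, and the product (x - 3)^2(x + 2)(x + 3) is the characteristic polynomial.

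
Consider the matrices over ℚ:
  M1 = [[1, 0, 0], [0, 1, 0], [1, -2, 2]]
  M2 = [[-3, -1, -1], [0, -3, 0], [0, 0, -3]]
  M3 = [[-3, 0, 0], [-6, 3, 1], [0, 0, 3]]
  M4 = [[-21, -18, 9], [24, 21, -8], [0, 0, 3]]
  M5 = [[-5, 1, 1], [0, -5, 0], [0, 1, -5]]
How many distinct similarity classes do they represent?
4 classes: {M1}, {M2}, {M3, M4}, {M5}

Characteristic polynomials: χ_{M1} = (x - 2)(x - 1)^2, χ_{M2} = (x + 3)^3, χ_{M3} = (x - 3)^2(x + 3), χ_{M4} = (x - 3)^2(x + 3), χ_{M5} = (x + 5)^3.

{M1}: invariant factors x - 1, (x - 2)(x - 1).

{M2}: invariant factors x + 3, (x + 3)^2.

{M3, M4}: invariant factors (x - 3)^2(x + 3).

{M5}: invariant factors (x + 5)^3.

Matrices are similar if and only if their invariant-factor lists agree; the partition into similarity classes is {M1}, {M2}, {M3, M4}, {M5}.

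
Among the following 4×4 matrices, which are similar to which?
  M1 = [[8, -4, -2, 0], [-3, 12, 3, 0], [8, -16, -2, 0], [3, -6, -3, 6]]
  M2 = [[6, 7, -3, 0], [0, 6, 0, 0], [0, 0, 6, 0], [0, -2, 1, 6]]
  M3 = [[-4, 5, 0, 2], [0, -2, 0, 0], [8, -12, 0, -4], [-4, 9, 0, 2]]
Characteristic polynomials: χ_{M1} = (x - 6)^4, χ_{M2} = (x - 6)^4, χ_{M3} = x^2(x + 2)^2.

{M1}: invariant factors x - 6, x - 6, (x - 6)^2.

{M2}: invariant factors (x - 6)^2, (x - 6)^2.

{M3}: invariant factors x, x(x + 2)^2.

Matrices are similar if and only if their invariant-factor lists agree; the partition into similarity classes is {M1}, {M2}, {M3}.

3 classes: {M1}, {M2}, {M3}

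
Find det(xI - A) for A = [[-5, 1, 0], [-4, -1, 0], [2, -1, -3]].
χ_A(x) = (x + 3)^3

xI - A = [[x + 5, -1, 0], [4, x + 1, 0], [-2, 1, x + 3]].

Expanding det(xI - A) along the first row:
det(xI - A) = + (x + 5)·det([[x + 1, 0], [1, x + 3]]) - (-1)·det([[4, 0], [-2, x + 3]]) + (0)·det([[4, x + 1], [-2, 1]]).

Evaluating gives χ_A(x) = x^3 + 9x^2 + 27x + 27 = (x + 3)^3.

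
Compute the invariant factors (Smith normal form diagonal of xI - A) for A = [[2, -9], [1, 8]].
(x - 5)^2

The Jordan structure of A has elementary divisors (x - 5)^2. Arranging the block sizes at each eigenvalue in decreasing order and taking row products gives the invariant factors.

Invariant factors (smallest first, each dividing the next): (x - 5)^2.

Check: the last factor (x - 5)^2 is the minimal polynomial, and the product (x - 5)^2 is the characteristic polynomial.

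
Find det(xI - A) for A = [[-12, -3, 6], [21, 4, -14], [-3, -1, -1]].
χ_A(x) = (x + 3)^3

xI - A = [[x + 12, 3, -6], [-21, x - 4, 14], [3, 1, x + 1]].

Expanding det(xI - A) along the first row:
det(xI - A) = + (x + 12)·det([[x - 4, 14], [1, x + 1]]) - (3)·det([[-21, 14], [3, x + 1]]) + (-6)·det([[-21, x - 4], [3, 1]]).

Evaluating gives χ_A(x) = x^3 + 9x^2 + 27x + 27 = (x + 3)^3.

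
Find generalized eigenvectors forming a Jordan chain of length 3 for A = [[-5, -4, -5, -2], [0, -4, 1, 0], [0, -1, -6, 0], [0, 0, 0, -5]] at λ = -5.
v_1 = [[-2, 2, -1, -1]]^T, v_2 = [[-1, 1, -1, 0]]^T, v_3 = [[1, 0, 0, 0]]^T

We seek v_1 ∈ ker((A + 5I)^3) \ ker((A + 5I)^2), then set v_{i+1} = (A + 5I) v_i.

One such chain is v_1 = [[-2, 2, -1, -1]]^T, v_2 = [[-1, 1, -1, 0]]^T, v_3 = [[1, 0, 0, 0]]^T. Check: (A + 5I) v_3 = [[0, 0, 0, 0]]^T = 0.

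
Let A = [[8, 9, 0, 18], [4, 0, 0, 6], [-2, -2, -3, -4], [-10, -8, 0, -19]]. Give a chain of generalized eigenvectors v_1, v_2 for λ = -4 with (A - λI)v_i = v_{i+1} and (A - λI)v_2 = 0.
v_1 = [[-2, -1, 0, 2]]^T, v_2 = [[3, 0, -2, -2]]^T

We seek v_1 ∈ ker((A + 4I)^2) \ ker(A + 4I), then set v_{i+1} = (A + 4I) v_i.

One such chain is v_1 = [[-2, -1, 0, 2]]^T, v_2 = [[3, 0, -2, -2]]^T. Check: (A + 4I) v_2 = [[0, 0, 0, 0]]^T = 0.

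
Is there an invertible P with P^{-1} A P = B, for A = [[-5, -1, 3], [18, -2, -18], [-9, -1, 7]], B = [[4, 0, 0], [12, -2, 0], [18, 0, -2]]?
Both have characteristic polynomial (x - 4)(x + 2)^2, but the minimal polynomial of A is (x - 4)(x + 2)^2 while the minimal polynomial of B is (x - 4)(x + 2). The minimal polynomial is a similarity invariant, so A and B are not similar.

No.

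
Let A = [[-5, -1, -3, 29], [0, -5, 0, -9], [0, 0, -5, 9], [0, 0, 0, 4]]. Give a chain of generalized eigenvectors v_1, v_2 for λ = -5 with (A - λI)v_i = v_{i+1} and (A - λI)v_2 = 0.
v_1 = [[-1, 2, -1, 0]]^T, v_2 = [[1, 0, 0, 0]]^T

We seek v_1 ∈ ker((A + 5I)^2) \ ker(A + 5I), then set v_{i+1} = (A + 5I) v_i.

One such chain is v_1 = [[-1, 2, -1, 0]]^T, v_2 = [[1, 0, 0, 0]]^T. Check: (A + 5I) v_2 = [[0, 0, 0, 0]]^T = 0.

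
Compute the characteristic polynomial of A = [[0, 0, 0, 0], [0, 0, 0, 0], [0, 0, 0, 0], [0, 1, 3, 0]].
χ_A(x) = x^4

xI - A = [[x, 0, 0, 0], [0, x, 0, 0], [0, 0, x, 0], [0, -1, -3, x]].

Expanding det(xI - A) along the first row:
det(xI - A) = + (x)·det([[x, 0, 0], [0, x, 0], [-1, -3, x]]) - (0)·det([[0, 0, 0], [0, x, 0], [0, -3, x]]) + (0)·det([[0, x, 0], [0, 0, 0], [0, -1, x]]) - (0)·det([[0, x, 0], [0, 0, x], [0, -1, -3]]).

Evaluating gives χ_A(x) = x^4.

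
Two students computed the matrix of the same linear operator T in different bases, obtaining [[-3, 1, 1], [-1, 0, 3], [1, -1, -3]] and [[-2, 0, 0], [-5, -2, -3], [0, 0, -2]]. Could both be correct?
Both have characteristic polynomial (x + 2)^3, but the minimal polynomial of A is (x + 2)^3 while the minimal polynomial of B is (x + 2)^2. The minimal polynomial is a similarity invariant, so A and B are not similar.

No.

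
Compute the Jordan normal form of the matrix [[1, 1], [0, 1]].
The characteristic polynomial is det(xI - A) = (x - 1)^2, so the eigenvalues are 1 (algebraic multiplicity 2).

For λ = 1: rank(A - I) = 1, rank((A - I)^2) = 0. The eigenspace has dimension 2 - 1 = 1, so there is 1 Jordan block; the rank sequence gives block sizes [2].

Assembling the blocks gives the Jordan form J above.

J = [[1, 1], [0, 1]]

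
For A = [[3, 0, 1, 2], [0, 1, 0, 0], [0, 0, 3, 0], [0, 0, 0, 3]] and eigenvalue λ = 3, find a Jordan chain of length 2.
v_1 = [[0, 0, 1, 0]]^T, v_2 = [[1, 0, 0, 0]]^T

We seek v_1 ∈ ker((A - 3I)^2) \ ker(A - 3I), then set v_{i+1} = (A - 3I) v_i.

One such chain is v_1 = [[0, 0, 1, 0]]^T, v_2 = [[1, 0, 0, 0]]^T. Check: (A - 3I) v_2 = [[0, 0, 0, 0]]^T = 0.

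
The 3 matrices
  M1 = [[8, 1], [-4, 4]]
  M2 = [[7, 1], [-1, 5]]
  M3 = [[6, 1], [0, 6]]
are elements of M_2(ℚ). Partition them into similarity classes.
Characteristic polynomials: χ_{M1} = (x - 6)^2, χ_{M2} = (x - 6)^2, χ_{M3} = (x - 6)^2.

{M1, M2, M3}: invariant factors (x - 6)^2.

Matrices are similar if and only if their invariant-factor lists agree; the partition into similarity classes is {M1, M2, M3}.

1 class: {M1, M2, M3}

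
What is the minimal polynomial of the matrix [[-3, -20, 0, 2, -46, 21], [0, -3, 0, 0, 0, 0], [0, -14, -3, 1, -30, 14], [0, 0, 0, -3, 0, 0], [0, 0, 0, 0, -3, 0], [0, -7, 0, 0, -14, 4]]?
The characteristic polynomial factors as (x - 4)(x + 3)^5. The minimal polynomial is ∏(x - λ)^{k_λ} where k_λ is the size of the largest Jordan block at λ.

For λ = -3: rank(A + 3I) = 3, and the largest Jordan block has size 2 (the smallest k with rank((A + 3I)^k) = rank((A + 3I)^(k+1))).
For λ = 4: rank(A - 4I) = 5, and the largest Jordan block has size 1 (the smallest k with rank((A - 4I)^k) = rank((A - 4I)^(k+1))).

So m_A(x) = (x - 4)(x + 3)^2.

m_A(x) = (x - 4)(x + 3)^2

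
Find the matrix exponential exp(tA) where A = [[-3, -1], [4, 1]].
e^{tA} = [[(1 - 2*t)*e^{-t}, -t*e^{-t}], [4*t*e^{-t}, (2*t + 1)*e^{-t}]]

A has Jordan form J = [[-1, 1], [0, -1]] with A = PJP^{-1}, so e^{tA} = P e^{tJ} P^{-1}.

For a Jordan block J_k(λ), e^{tJ_k(λ)} = e^{λt} · (I + tN + t^2 N^2/2! + ... + t^{k-1} N^{k-1}/(k-1)!) where N is the nilpotent superdiagonal part.

Assembling the blocks and conjugating back gives the entries of e^{tA} as shown above.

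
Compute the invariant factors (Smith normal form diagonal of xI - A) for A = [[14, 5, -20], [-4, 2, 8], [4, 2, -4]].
The Jordan structure of A has elementary divisors (x - 4)^2, (x - 4). Arranging the block sizes at each eigenvalue in decreasing order and taking row products gives the invariant factors.

Invariant factors (smallest first, each dividing the next): x - 4, (x - 4)^2.

Check: the last factor (x - 4)^2 is the minimal polynomial, and the product (x - 4)^3 is the characteristic polynomial.

x - 4, (x - 4)^2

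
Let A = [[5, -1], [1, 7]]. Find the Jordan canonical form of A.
The characteristic polynomial is det(xI - A) = (x - 6)^2, so the eigenvalues are 6 (algebraic multiplicity 2).

For λ = 6: rank(A - 6I) = 1, rank((A - 6I)^2) = 0. The eigenspace has dimension 2 - 1 = 1, so there is 1 Jordan block; the rank sequence gives block sizes [2].

Assembling the blocks gives the Jordan form J above.

J = [[6, 1], [0, 6]]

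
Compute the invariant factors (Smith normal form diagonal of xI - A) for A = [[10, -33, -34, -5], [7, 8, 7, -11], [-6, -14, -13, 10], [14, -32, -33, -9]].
The Jordan structure of A has elementary divisors (x + 5)^2, (x - 3)^2. Arranging the block sizes at each eigenvalue in decreasing order and taking row products gives the invariant factors.

Invariant factors (smallest first, each dividing the next): (x - 3)^2(x + 5)^2.

Check: the last factor (x - 3)^2(x + 5)^2 is the minimal polynomial, and the product (x - 3)^2(x + 5)^2 is the characteristic polynomial.

(x - 3)^2(x + 5)^2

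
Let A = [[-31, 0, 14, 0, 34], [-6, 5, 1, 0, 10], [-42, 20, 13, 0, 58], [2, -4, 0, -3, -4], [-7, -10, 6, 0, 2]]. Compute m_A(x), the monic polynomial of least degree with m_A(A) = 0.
m_A(x) = x(x + 3)^2(x + 5)

The characteristic polynomial factors as x(x + 3)^3(x + 5). The minimal polynomial is ∏(x - λ)^{k_λ} where k_λ is the size of the largest Jordan block at λ.

For λ = -5: rank(A + 5I) = 4, and the largest Jordan block has size 1 (the smallest k with rank((A + 5I)^k) = rank((A + 5I)^(k+1))).
For λ = -3: rank(A + 3I) = 3, and the largest Jordan block has size 2 (the smallest k with rank((A + 3I)^k) = rank((A + 3I)^(k+1))).
For λ = 0: rank(A) = 4, and the largest Jordan block has size 1 (the smallest k with rank(A^k) = rank(A^(k+1))).

So m_A(x) = x(x + 3)^2(x + 5).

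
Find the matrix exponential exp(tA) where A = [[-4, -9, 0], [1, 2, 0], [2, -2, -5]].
e^{tA} = [[(1 - 3*t)*e^{-t}, -9*t*e^{-t}, 0], [t*e^{-t}, (3*t + 1)*e^{-t}, 0], [((1 - 2*t)*e^{4*t} - 1)*e^{-5*t}, ((1 - 6*t)*e^{4*t} - 1)*e^{-5*t}, e^{-5*t}]]

A has Jordan form J = [[-5, 0, 0], [0, -1, 1], [0, 0, -1]] with A = PJP^{-1}, so e^{tA} = P e^{tJ} P^{-1}.

For a Jordan block J_k(λ), e^{tJ_k(λ)} = e^{λt} · (I + tN + t^2 N^2/2! + ... + t^{k-1} N^{k-1}/(k-1)!) where N is the nilpotent superdiagonal part.

Assembling the blocks and conjugating back gives the entries of e^{tA} as shown above.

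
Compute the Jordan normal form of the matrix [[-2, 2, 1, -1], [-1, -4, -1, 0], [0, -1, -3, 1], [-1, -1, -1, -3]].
J = [[-3, 1, 0, 0], [0, -3, 0, 0], [0, 0, -3, 1], [0, 0, 0, -3]]

The characteristic polynomial is det(xI - A) = (x + 3)^4, so the eigenvalues are -3 (algebraic multiplicity 4).

For λ = -3: rank(A + 3I) = 2, rank((A + 3I)^2) = 0. The eigenspace has dimension 4 - 2 = 2, so there are 2 Jordan blocks; the rank sequence gives block sizes [2, 2].

Assembling the blocks gives the Jordan form J above.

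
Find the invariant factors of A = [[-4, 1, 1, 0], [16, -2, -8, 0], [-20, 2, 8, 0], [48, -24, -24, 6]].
The Jordan structure of A has elementary divisors (x + 2)^2, (x - 6), (x - 6). Arranging the block sizes at each eigenvalue in decreasing order and taking row products gives the invariant factors.

Invariant factors (smallest first, each dividing the next): x - 6, (x - 6)(x + 2)^2.

Check: the last factor (x - 6)(x + 2)^2 is the minimal polynomial, and the product (x - 6)^2(x + 2)^2 is the characteristic polynomial.

x - 6, (x - 6)(x + 2)^2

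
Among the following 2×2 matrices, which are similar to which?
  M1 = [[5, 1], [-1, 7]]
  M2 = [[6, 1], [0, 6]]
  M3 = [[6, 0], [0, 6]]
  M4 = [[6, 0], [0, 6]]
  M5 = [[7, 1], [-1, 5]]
2 classes: {M1, M2, M5}, {M3, M4}

Characteristic polynomials: χ_{M1} = (x - 6)^2, χ_{M2} = (x - 6)^2, χ_{M3} = (x - 6)^2, χ_{M4} = (x - 6)^2, χ_{M5} = (x - 6)^2.

{M1, M2, M5}: invariant factors (x - 6)^2.

{M3, M4}: invariant factors x - 6, x - 6.

Matrices are similar if and only if their invariant-factor lists agree; the partition into similarity classes is {M1, M2, M5}, {M3, M4}.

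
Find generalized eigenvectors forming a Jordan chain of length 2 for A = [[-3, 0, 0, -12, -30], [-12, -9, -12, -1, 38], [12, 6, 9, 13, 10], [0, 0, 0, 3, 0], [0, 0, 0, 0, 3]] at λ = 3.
We seek v_1 ∈ ker((A - 3I)^2) \ ker(A - 3I), then set v_{i+1} = (A - 3I) v_i.

One such chain is v_1 = [[-2, 0, 2, 1, 0]]^T, v_2 = [[0, -1, 1, 0, 0]]^T. Check: (A - 3I) v_2 = [[0, 0, 0, 0, 0]]^T = 0.

v_1 = [[-2, 0, 2, 1, 0]]^T, v_2 = [[0, -1, 1, 0, 0]]^T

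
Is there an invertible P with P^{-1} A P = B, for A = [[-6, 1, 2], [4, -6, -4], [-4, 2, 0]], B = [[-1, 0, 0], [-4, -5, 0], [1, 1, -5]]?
trace(A) = -12 but trace(B) = -11. The trace is a similarity invariant, so A and B are not similar.

No.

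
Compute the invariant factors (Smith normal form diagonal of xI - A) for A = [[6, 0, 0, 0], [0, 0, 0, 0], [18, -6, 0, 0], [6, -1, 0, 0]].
The Jordan structure of A has elementary divisors x^2, x, (x - 6). Arranging the block sizes at each eigenvalue in decreasing order and taking row products gives the invariant factors.

Invariant factors (smallest first, each dividing the next): x, x^2(x - 6).

Check: the last factor x^2(x - 6) is the minimal polynomial, and the product x^3(x - 6) is the characteristic polynomial.

x, x^2(x - 6)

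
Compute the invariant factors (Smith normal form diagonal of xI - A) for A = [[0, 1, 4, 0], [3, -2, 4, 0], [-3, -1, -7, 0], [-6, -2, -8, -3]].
x + 3, x + 3, (x + 3)^2

The Jordan structure of A has elementary divisors (x + 3)^2, (x + 3), (x + 3). Arranging the block sizes at each eigenvalue in decreasing order and taking row products gives the invariant factors.

Invariant factors (smallest first, each dividing the next): x + 3, x + 3, (x + 3)^2.

Check: the last factor (x + 3)^2 is the minimal polynomial, and the product (x + 3)^4 is the characteristic polynomial.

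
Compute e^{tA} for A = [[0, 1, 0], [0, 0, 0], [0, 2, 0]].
A has Jordan form J = [[0, 1, 0], [0, 0, 0], [0, 0, 0]] with A = PJP^{-1}, so e^{tA} = P e^{tJ} P^{-1}.

For a Jordan block J_k(λ), e^{tJ_k(λ)} = e^{λt} · (I + tN + t^2 N^2/2! + ... + t^{k-1} N^{k-1}/(k-1)!) where N is the nilpotent superdiagonal part.

Assembling the blocks and conjugating back gives the entries of e^{tA} as shown above.

e^{tA} = [[1, t, 0], [0, 1, 0], [0, 2*t, 1]]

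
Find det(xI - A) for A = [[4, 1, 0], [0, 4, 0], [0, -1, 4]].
xI - A = [[x - 4, -1, 0], [0, x - 4, 0], [0, 1, x - 4]].

Expanding det(xI - A) along the first row:
det(xI - A) = + (x - 4)·det([[x - 4, 0], [1, x - 4]]) - (-1)·det([[0, 0], [0, x - 4]]) + (0)·det([[0, x - 4], [0, 1]]).

Evaluating gives χ_A(x) = x^3 - 12x^2 + 48x - 64 = (x - 4)^3.

χ_A(x) = (x - 4)^3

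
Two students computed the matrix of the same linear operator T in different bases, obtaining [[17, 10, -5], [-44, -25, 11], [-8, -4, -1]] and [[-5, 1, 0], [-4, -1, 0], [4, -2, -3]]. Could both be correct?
Yes.

Two matrices over a field are similar if and only if they have the same invariant factors.

Both A and B have characteristic polynomial (x + 3)^3 and minimal polynomial (x + 3)^2. Computing further, both have invariant factors x + 3, (x + 3)^2. Hence A and B are similar.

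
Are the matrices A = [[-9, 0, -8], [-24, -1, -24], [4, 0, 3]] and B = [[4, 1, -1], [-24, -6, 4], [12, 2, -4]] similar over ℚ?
No.

trace(A) = -7 but trace(B) = -6. The trace is a similarity invariant, so A and B are not similar.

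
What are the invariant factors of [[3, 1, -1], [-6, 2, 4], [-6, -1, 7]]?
The Jordan structure of A has elementary divisors (x - 3)^2, (x - 6). Arranging the block sizes at each eigenvalue in decreasing order and taking row products gives the invariant factors.

Invariant factors (smallest first, each dividing the next): (x - 6)(x - 3)^2.

Check: the last factor (x - 6)(x - 3)^2 is the minimal polynomial, and the product (x - 6)(x - 3)^2 is the characteristic polynomial.

(x - 6)(x - 3)^2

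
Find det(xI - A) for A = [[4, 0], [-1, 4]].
xI - A = [[x - 4, 0], [1, x - 4]].

Expanding det(xI - A) along the first row:
det(xI - A) = + (x - 4)·det([[x - 4]]) - (0)·det([[1]]).

Evaluating gives χ_A(x) = x^2 - 8x + 16 = (x - 4)^2.

χ_A(x) = (x - 4)^2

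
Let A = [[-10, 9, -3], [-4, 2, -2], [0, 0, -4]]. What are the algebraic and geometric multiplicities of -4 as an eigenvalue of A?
algebraic multiplicity 3, geometric multiplicity 2

The characteristic polynomial is (x + 4)^3, so the factor x + 4 appears with exponent 3: the algebraic multiplicity is 3.

rank(A + 4I) = 1, so the eigenspace has dimension 3 - 1 = 2: the geometric multiplicity is 2.

Since 2 < 3, A is not diagonalizable.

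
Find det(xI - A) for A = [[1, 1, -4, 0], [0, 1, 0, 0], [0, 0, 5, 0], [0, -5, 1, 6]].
χ_A(x) = (x - 6)(x - 5)(x - 1)^2

xI - A = [[x - 1, -1, 4, 0], [0, x - 1, 0, 0], [0, 0, x - 5, 0], [0, 5, -1, x - 6]].

Expanding det(xI - A) along the first row:
det(xI - A) = + (x - 1)·det([[x - 1, 0, 0], [0, x - 5, 0], [5, -1, x - 6]]) - (-1)·det([[0, 0, 0], [0, x - 5, 0], [0, -1, x - 6]]) + (4)·det([[0, x - 1, 0], [0, 0, 0], [0, 5, x - 6]]) - (0)·det([[0, x - 1, 0], [0, 0, x - 5], [0, 5, -1]]).

Evaluating gives χ_A(x) = x^4 - 13x^3 + 53x^2 - 71x + 30 = (x - 6)(x - 5)(x - 1)^2.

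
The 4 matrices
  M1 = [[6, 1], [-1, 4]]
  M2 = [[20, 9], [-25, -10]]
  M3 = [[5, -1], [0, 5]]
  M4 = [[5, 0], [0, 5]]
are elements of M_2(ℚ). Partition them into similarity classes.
2 classes: {M1, M2, M3}, {M4}

Characteristic polynomials: χ_{M1} = (x - 5)^2, χ_{M2} = (x - 5)^2, χ_{M3} = (x - 5)^2, χ_{M4} = (x - 5)^2.

{M1, M2, M3}: invariant factors (x - 5)^2.

{M4}: invariant factors x - 5, x - 5.

Matrices are similar if and only if their invariant-factor lists agree; the partition into similarity classes is {M1, M2, M3}, {M4}.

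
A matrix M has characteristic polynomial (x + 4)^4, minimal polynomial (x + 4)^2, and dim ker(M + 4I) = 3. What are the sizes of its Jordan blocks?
Jordan blocks: (-4, 2), (-4, 1), (-4, 1)

λ = -4: algebraic multiplicity 4 (exponent in χ_M), largest block size 2 (exponent in m_M), 3 blocks (geometric multiplicity). These force block sizes [2, 1, 1].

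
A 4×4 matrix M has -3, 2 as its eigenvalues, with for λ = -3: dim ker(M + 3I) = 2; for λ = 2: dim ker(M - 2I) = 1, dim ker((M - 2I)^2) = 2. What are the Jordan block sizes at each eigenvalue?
Jordan blocks: (-3, 1), (-3, 1), (2, 2)

λ = -3: successive nullity increments [2] count blocks of size ≥ k; block sizes are [1, 1].
λ = 2: successive nullity increments [1, 1] count blocks of size ≥ k; block sizes are [2].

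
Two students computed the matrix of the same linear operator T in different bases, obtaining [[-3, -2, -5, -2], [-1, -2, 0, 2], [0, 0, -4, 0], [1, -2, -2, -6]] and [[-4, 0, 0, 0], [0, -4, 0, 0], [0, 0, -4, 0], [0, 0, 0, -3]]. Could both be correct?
No.

Both have characteristic polynomial (x + 3)(x + 4)^3, but the minimal polynomial of A is (x + 3)(x + 4)^2 while the minimal polynomial of B is (x + 3)(x + 4). The minimal polynomial is a similarity invariant, so A and B are not similar.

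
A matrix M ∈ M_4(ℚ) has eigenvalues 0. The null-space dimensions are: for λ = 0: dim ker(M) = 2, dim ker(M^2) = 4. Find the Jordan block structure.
Jordan blocks: (0, 2), (0, 2)

λ = 0: successive nullity increments [2, 2] count blocks of size ≥ k; block sizes are [2, 2].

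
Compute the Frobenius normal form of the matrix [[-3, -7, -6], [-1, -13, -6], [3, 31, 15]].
The invariant factors of A (the non-unit diagonal entries of the Smith normal form of xI - A over ℚ[x]) are x(x^2 + x - 4), each dividing the next. The characteristic polynomial is their product, x(x^2 + x - 4).

The rational canonical form is the block-diagonal matrix of companion matrices C(f_i):
R = [[0, 0, 0], [1, 0, 4], [0, 1, -1]].

Note the characteristic polynomial does not split into linear factors over ℚ, so A has no Jordan form over ℚ; the rational canonical form exists over any field.

R = [[0, 0, 0], [1, 0, 4], [0, 1, -1]]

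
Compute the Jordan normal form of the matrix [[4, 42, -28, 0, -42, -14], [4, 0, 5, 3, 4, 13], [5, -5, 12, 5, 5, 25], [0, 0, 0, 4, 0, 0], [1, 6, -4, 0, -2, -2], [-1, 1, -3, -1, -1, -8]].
The characteristic polynomial is det(xI - A) = (x - 4)^4(x + 3)^2, so the eigenvalues are -3 (algebraic multiplicity 2), 4 (algebraic multiplicity 4).

For λ = -3: rank(A + 3I) = 4. The eigenspace has dimension 6 - 4 = 2, so there are 2 Jordan blocks; the rank sequence gives block sizes [1, 1].

For λ = 4: rank(A - 4I) = 4, rank((A - 4I)^2) = 2. The eigenspace has dimension 6 - 4 = 2, so there are 2 Jordan blocks; the rank sequence gives block sizes [2, 2].

Assembling the blocks gives the Jordan form J above.

J = [[-3, 0, 0, 0, 0, 0], [0, -3, 0, 0, 0, 0], [0, 0, 4, 1, 0, 0], [0, 0, 0, 4, 0, 0], [0, 0, 0, 0, 4, 1], [0, 0, 0, 0, 0, 4]]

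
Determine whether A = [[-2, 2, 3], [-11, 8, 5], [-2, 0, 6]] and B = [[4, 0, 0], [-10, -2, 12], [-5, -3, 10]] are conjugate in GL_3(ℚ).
Both have characteristic polynomial (x - 4)^3, but the minimal polynomial of A is (x - 4)^3 while the minimal polynomial of B is (x - 4)^2. The minimal polynomial is a similarity invariant, so A and B are not similar.

No.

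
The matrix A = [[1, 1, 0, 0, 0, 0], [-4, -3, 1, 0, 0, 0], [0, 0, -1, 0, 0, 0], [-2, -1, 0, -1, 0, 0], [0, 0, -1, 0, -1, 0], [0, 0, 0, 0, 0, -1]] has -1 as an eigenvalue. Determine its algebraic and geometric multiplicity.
algebraic multiplicity 6, geometric multiplicity 4

The characteristic polynomial is (x + 1)^6, so the factor x + 1 appears with exponent 6: the algebraic multiplicity is 6.

rank(A + I) = 2, so the eigenspace has dimension 6 - 2 = 4: the geometric multiplicity is 4.

Since 4 < 6, A is not diagonalizable.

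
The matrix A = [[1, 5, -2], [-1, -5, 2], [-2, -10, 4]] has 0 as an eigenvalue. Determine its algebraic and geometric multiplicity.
algebraic multiplicity 3, geometric multiplicity 2

The characteristic polynomial is x^3, so the factor x appears with exponent 3: the algebraic multiplicity is 3.

rank(A) = 1, so the eigenspace has dimension 3 - 1 = 2: the geometric multiplicity is 2.

Since 2 < 3, A is not diagonalizable.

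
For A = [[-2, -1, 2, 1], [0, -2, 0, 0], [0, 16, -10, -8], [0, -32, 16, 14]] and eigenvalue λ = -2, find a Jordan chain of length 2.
v_1 = [[0, 1, 0, 2]]^T, v_2 = [[1, 0, 0, 0]]^T

We seek v_1 ∈ ker((A + 2I)^2) \ ker(A + 2I), then set v_{i+1} = (A + 2I) v_i.

One such chain is v_1 = [[0, 1, 0, 2]]^T, v_2 = [[1, 0, 0, 0]]^T. Check: (A + 2I) v_2 = [[0, 0, 0, 0]]^T = 0.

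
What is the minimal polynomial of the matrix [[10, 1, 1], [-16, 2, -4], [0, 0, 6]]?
The characteristic polynomial factors as (x - 6)^3. The minimal polynomial is ∏(x - λ)^{k_λ} where k_λ is the size of the largest Jordan block at λ.

For λ = 6: rank(A - 6I) = 1, and the largest Jordan block has size 2 (the smallest k with rank((A - 6I)^k) = rank((A - 6I)^(k+1))).

So m_A(x) = (x - 6)^2.

m_A(x) = (x - 6)^2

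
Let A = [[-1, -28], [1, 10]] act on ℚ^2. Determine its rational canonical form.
R = [[0, -18], [1, 9]]

The invariant factors of A (the non-unit diagonal entries of the Smith normal form of xI - A over ℚ[x]) are (x - 6)(x - 3), each dividing the next. The characteristic polynomial is their product, (x - 6)(x - 3).

The rational canonical form is the block-diagonal matrix of companion matrices C(f_i):
R = [[0, -18], [1, 9]].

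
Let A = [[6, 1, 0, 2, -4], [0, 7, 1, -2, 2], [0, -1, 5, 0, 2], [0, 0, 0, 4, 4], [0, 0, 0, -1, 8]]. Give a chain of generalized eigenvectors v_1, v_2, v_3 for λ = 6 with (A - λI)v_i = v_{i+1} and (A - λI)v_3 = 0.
We seek v_1 ∈ ker((A - 6I)^3) \ ker((A - 6I)^2), then set v_{i+1} = (A - 6I) v_i.

One such chain is v_1 = [[0, 0, 1, 0, 0]]^T, v_2 = [[0, 1, -1, 0, 0]]^T, v_3 = [[1, 0, 0, 0, 0]]^T. Check: (A - 6I) v_3 = [[0, 0, 0, 0, 0]]^T = 0.

v_1 = [[0, 0, 1, 0, 0]]^T, v_2 = [[0, 1, -1, 0, 0]]^T, v_3 = [[1, 0, 0, 0, 0]]^T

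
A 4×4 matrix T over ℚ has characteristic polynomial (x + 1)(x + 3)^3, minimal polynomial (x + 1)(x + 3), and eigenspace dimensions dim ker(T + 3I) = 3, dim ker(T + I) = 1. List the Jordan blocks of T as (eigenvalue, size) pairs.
Jordan blocks: (-3, 1), (-3, 1), (-3, 1), (-1, 1)

λ = -3: algebraic multiplicity 3 (exponent in χ_T), largest block size 1 (exponent in m_T), 3 blocks (geometric multiplicity). These force block sizes [1, 1, 1].
λ = -1: algebraic multiplicity 1 (exponent in χ_T), largest block size 1 (exponent in m_T), 1 block (geometric multiplicity). This forces block sizes [1].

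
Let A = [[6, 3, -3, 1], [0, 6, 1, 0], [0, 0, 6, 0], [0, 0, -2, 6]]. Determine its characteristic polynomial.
xI - A = [[x - 6, -3, 3, -1], [0, x - 6, -1, 0], [0, 0, x - 6, 0], [0, 0, 2, x - 6]].

Expanding det(xI - A) along the first row:
det(xI - A) = + (x - 6)·det([[x - 6, -1, 0], [0, x - 6, 0], [0, 2, x - 6]]) - (-3)·det([[0, -1, 0], [0, x - 6, 0], [0, 2, x - 6]]) + (3)·det([[0, x - 6, 0], [0, 0, 0], [0, 0, x - 6]]) - (-1)·det([[0, x - 6, -1], [0, 0, x - 6], [0, 0, 2]]).

Evaluating gives χ_A(x) = x^4 - 24x^3 + 216x^2 - 864x + 1296 = (x - 6)^4.

χ_A(x) = (x - 6)^4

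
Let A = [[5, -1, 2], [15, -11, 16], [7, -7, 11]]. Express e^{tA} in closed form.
e^{tA} = [[(t + 1)*e^{4*t}, -t*e^{4*t}, 2*t*e^{4*t}], [((t + 2)*e^{7*t} - 2)*e^{-3*t}, (-(t + 1)*e^{7*t} + 2)*e^{-3*t}, 2*((t + 1)*e^{7*t} - 1)*e^{-3*t}], [(e^{7*t} - 1)*e^{-3*t}, (1 - e^{7*t})*e^{-3*t}, (2*e^{7*t} - 1)*e^{-3*t}]]

A has Jordan form J = [[-3, 0, 0], [0, 4, 1], [0, 0, 4]] with A = PJP^{-1}, so e^{tA} = P e^{tJ} P^{-1}.

For a Jordan block J_k(λ), e^{tJ_k(λ)} = e^{λt} · (I + tN + t^2 N^2/2! + ... + t^{k-1} N^{k-1}/(k-1)!) where N is the nilpotent superdiagonal part.

Assembling the blocks and conjugating back gives the entries of e^{tA} as shown above.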